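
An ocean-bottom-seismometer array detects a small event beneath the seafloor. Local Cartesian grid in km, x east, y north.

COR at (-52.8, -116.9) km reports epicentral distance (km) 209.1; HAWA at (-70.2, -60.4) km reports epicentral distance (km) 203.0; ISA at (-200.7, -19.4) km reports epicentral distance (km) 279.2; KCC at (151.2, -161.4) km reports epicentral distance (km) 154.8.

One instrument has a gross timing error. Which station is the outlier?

ISA

Solve using three stations at a time. Using COR, HAWA, KCC (subtract circle equations pairwise → linear system) gives (x, y) ≈ (126.1, -8.6).
Distances from that point to each station vs reported:
  COR: calculated 209.1 vs reported 209.1 → residual 0.0 km
  HAWA: calculated 203.0 vs reported 203.0 → residual 0.0 km
  ISA: calculated 327.0 vs reported 279.2 → residual 47.8 km
  KCC: calculated 154.8 vs reported 154.8 → residual 0.0 km
COR, HAWA, KCC are mutually consistent (residuals ≈ 0); ISA is off by 47.8 km.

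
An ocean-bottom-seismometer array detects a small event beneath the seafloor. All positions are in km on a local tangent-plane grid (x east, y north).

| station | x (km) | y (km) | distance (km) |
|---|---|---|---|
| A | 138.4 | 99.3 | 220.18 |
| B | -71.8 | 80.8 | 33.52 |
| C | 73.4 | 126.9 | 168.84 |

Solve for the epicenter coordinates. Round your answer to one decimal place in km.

Circle about each station: (x − 138.4)² + (y − 99.3)² = 220.18²; (x + 71.8)² + (y − 80.8)² = 33.52²; (x − 73.4)² + (y − 126.9)² = 168.84².
Subtracting the A equation from the B and C equations removes the quadratic terms:
-420.4 x − 37.0 y = 30024.47
-130.0 x + 55.2 y = 12448.41
Solving the 2×2 system: x ≈ -75.6, y ≈ 47.5 km.

x ≈ -75.6 km, y ≈ 47.5 km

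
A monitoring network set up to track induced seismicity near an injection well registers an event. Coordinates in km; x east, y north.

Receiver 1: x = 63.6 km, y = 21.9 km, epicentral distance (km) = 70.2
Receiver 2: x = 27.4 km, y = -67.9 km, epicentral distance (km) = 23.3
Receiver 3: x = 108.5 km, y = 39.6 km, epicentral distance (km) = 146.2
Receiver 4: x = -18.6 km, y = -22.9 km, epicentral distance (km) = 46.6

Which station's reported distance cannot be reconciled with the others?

Receiver 1

Solve using three stations at a time. Using Receiver 2, Receiver 3, Receiver 4 (subtract circle equations pairwise → linear system) gives (x, y) ≈ (4.6, -63.3).
Distances from that point to each station vs reported:
  Receiver 1: calculated 103.6 vs reported 70.2 → residual 33.4 km
  Receiver 2: calculated 23.2 vs reported 23.3 → residual 0.1 km
  Receiver 3: calculated 146.2 vs reported 146.2 → residual 0.0 km
  Receiver 4: calculated 46.6 vs reported 46.6 → residual 0.0 km
Receiver 2, Receiver 3, Receiver 4 are mutually consistent (residuals ≈ 0); Receiver 1 is off by 33.4 km.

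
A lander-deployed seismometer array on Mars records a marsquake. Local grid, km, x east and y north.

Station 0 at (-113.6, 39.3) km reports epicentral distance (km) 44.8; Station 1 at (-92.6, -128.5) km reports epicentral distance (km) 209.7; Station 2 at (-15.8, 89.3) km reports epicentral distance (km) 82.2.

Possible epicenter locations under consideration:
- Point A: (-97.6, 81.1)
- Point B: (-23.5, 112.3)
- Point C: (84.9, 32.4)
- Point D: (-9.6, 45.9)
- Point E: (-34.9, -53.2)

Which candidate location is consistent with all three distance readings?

For each candidate, compare |candidate − station| to the reported distance:
Point A: residuals Station 0 0.0, Station 1 0.0, Station 2 0.0 → max 0.0 km
Point B: residuals Station 0 71.2, Station 1 40.8, Station 2 57.9 → max 71.2 km
Point C: residuals Station 0 153.8, Station 1 29.9, Station 2 33.5 → max 153.8 km
Point D: residuals Station 0 59.4, Station 1 16.6, Station 2 38.4 → max 59.4 km
Point E: residuals Station 0 76.6, Station 1 114.8, Station 2 61.6 → max 114.8 km
Only Point A has all residuals ≈ 0.

Point A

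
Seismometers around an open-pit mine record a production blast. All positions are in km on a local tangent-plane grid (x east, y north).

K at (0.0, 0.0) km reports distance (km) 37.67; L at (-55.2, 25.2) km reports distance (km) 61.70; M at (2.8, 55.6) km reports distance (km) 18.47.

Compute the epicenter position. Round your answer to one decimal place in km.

x ≈ 5.3 km, y ≈ 37.3 km

Circle about each station: x² + y² = 37.67²; (x + 55.2)² + (y − 25.2)² = 61.70²; (x − 2.8)² + (y − 55.6)² = 18.47².
Subtracting pairs of circle equations eliminates x²+y² and gives linear equations (the radical axes):
-110.4 x + 50.4 y = 1294.22
5.6 x + 111.2 y = 4177.09
Solving the 2×2 system: x ≈ 5.3, y ≈ 37.3 km.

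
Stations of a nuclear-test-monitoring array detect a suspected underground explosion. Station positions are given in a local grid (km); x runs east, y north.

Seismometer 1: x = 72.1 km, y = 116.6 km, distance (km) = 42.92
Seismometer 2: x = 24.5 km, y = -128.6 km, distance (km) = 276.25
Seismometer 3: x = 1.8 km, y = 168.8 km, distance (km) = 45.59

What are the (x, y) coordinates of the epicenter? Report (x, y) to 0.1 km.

Circle about each station: (x − 72.1)² + (y − 116.6)² = 42.92²; (x − 24.5)² + (y + 128.6)² = 276.25²; (x − 1.8)² + (y − 168.8)² = 45.59².
Subtracting the Seismometer 1 equation from the Seismometer 2 and Seismometer 3 equations removes the quadratic terms:
-95.2 x − 490.4 y = -76127.70
-140.6 x + 104.4 y = 9466.39
Solving the 2×2 system: x ≈ 41.9, y ≈ 147.1 km.

(41.9, 147.1)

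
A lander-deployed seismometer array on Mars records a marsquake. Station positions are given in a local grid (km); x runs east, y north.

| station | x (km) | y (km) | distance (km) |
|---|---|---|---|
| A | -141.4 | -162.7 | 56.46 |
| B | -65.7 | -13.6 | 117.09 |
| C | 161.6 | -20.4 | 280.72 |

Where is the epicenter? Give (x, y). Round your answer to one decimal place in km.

(-98.5, -126.0)

Circle about each station: (x + 141.4)² + (y + 162.7)² = 56.46²; (x + 65.7)² + (y + 13.6)² = 117.09²; (x − 161.6)² + (y + 20.4)² = 280.72².
Subtracting pairs of circle equations eliminates x²+y² and gives linear equations (the radical axes):
151.4 x + 298.2 y = -52486.14
606.0 x + 284.6 y = -95550.52
Solving the 2×2 system: x ≈ -98.5, y ≈ -126.0 km.
Check against A (with the unrounded x, y): √((x + 141.4)²+(y + 162.7)²) = 56.46 ≈ 56.46 km. ✓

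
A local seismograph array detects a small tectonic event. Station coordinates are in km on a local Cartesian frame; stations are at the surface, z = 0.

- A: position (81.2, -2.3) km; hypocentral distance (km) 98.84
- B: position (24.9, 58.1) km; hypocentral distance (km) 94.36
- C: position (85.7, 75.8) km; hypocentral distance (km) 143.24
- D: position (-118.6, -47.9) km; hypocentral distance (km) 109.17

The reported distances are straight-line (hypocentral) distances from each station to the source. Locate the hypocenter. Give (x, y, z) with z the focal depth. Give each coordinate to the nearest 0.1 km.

Each station gives a sphere (x−x_i)² + (y−y_i)² + z² = d_i² (stations at z=0).
Subtracting the A sphere from B and C: z² cancels, leaving linear equations in x and y:
-112.6 x + 120.8 y = -1737.57
9.0 x + 156.2 y = -4256.95
Solving: x ≈ -13.003, y ≈ -26.504 km (keep extra digits for the depth step; rounded: -13.0, -26.5).
Then from the A sphere: z² = 98.84² − (x − 81.2)² − (y + 2.3)² with x = -13.003, y = -26.504, so z ≈ 17.587 ≈ 17.6 km.
Check against D (with the unrounded solution): distance 109.17 ≈ 109.17 km. ✓

(-13.0, -26.5, 17.6)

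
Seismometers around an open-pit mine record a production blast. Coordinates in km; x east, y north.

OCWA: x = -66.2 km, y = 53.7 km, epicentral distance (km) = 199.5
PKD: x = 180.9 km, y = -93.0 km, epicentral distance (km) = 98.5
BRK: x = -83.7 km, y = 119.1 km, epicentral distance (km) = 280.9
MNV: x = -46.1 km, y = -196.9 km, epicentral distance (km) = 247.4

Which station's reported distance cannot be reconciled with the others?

Solve using three stations at a time. Using OCWA, PKD, MNV (subtract circle equations pairwise → linear system) gives (x, y) ≈ (121.2, -14.7).
Distances from that point to each station vs reported:
  OCWA: calculated 199.5 vs reported 199.5 → residual 0.0 km
  PKD: calculated 98.5 vs reported 98.5 → residual 0.0 km
  BRK: calculated 244.7 vs reported 280.9 → residual 36.2 km
  MNV: calculated 247.4 vs reported 247.4 → residual 0.0 km
OCWA, PKD, MNV are mutually consistent (residuals ≈ 0); BRK is off by 36.2 km.

BRK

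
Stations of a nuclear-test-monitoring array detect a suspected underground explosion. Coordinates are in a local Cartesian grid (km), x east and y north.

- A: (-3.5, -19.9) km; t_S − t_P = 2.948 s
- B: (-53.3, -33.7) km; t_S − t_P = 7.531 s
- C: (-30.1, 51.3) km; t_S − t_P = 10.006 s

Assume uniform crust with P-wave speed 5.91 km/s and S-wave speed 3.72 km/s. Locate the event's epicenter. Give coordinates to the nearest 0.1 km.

x ≈ 22.3 km, y ≈ -34.4 km

Distance from S−P lag: d = Δt · v_P v_S / (v_P − v_S) = Δt · (5.91·3.72)/(5.91−3.72) ≈ 10.0389·Δt.
So d_A = 29.59, d_B = 75.60, d_C = 100.45 km.
Circle about each station: (x + 3.5)² + (y + 19.9)² = 29.59²; (x + 53.3)² + (y + 33.7)² = 75.60²; (x + 30.1)² + (y − 51.3)² = 100.45².
Subtracting the A equation from the B and C equations removes the quadratic terms:
-99.6 x − 27.6 y = -1271.47
-53.2 x + 142.4 y = -6085.19
Solving the 2×2 system: x ≈ 22.3, y ≈ -34.4 km.
Check against A (with the unrounded x, y): √((x + 3.5)²+(y + 19.9)²) = 29.60 ≈ 29.59 km. ✓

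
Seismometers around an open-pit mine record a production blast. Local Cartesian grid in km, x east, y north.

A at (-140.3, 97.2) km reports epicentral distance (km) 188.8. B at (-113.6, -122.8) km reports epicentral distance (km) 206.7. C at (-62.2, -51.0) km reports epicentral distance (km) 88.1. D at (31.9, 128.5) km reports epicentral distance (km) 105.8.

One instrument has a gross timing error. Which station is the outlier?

Solve using three stations at a time. Using A, B, D (subtract circle equations pairwise → linear system) gives (x, y) ≈ (33.2, 22.7).
Distances from that point to each station vs reported:
  A: calculated 188.8 vs reported 188.8 → residual 0.0 km
  B: calculated 206.7 vs reported 206.7 → residual 0.0 km
  C: calculated 120.6 vs reported 88.1 → residual 32.5 km
  D: calculated 105.8 vs reported 105.8 → residual 0.0 km
A, B, D are mutually consistent (residuals ≈ 0); C is off by 32.5 km.

C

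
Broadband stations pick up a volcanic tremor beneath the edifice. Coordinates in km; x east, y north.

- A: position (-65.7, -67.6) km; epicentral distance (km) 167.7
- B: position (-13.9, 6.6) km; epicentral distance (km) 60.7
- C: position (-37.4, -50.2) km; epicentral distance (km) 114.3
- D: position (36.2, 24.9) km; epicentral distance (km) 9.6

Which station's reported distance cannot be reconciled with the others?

A

Solve using three stations at a time. Using B, C, D (subtract circle equations pairwise → linear system) gives (x, y) ≈ (40.6, 33.4).
Distances from that point to each station vs reported:
  A: calculated 146.6 vs reported 167.7 → residual 21.1 km
  B: calculated 60.7 vs reported 60.7 → residual 0.0 km
  C: calculated 114.3 vs reported 114.3 → residual 0.0 km
  D: calculated 9.5 vs reported 9.6 → residual 0.1 km
B, C, D are mutually consistent (residuals ≈ 0); A is off by 21.1 km.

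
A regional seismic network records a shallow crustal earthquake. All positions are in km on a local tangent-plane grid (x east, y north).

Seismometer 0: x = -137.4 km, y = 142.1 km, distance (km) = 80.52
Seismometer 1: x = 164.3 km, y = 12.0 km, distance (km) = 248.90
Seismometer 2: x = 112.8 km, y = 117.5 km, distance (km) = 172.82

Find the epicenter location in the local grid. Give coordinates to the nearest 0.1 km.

Circle about each station: (x + 137.4)² + (y − 142.1)² = 80.52²; (x − 164.3)² + (y − 12.0)² = 248.90²; (x − 112.8)² + (y − 117.5)² = 172.82².
Subtracting the Seismometer 0 equation from the Seismometer 1 and Seismometer 2 equations removes the quadratic terms:
603.4 x − 260.2 y = -67400.42
500.4 x − 49.2 y = -35924.36
Solving the 2×2 system: x ≈ -60.0, y ≈ 119.9 km.

x ≈ -60.0 km, y ≈ 119.9 km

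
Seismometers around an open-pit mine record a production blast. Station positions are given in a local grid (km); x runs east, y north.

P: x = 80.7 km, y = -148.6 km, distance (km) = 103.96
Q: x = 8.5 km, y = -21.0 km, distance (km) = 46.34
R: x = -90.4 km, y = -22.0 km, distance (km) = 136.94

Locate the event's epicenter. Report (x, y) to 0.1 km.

(43.3, -51.6)

Circle about each station: (x − 80.7)² + (y + 148.6)² = 103.96²; (x − 8.5)² + (y + 21.0)² = 46.34²; (x + 90.4)² + (y + 22.0)² = 136.94².
Subtracting the P equation from the Q and R equations removes the quadratic terms:
-144.4 x + 255.2 y = -19420.91
-342.2 x + 253.2 y = -27883.17
Solving the 2×2 system: x ≈ 43.3, y ≈ -51.6 km.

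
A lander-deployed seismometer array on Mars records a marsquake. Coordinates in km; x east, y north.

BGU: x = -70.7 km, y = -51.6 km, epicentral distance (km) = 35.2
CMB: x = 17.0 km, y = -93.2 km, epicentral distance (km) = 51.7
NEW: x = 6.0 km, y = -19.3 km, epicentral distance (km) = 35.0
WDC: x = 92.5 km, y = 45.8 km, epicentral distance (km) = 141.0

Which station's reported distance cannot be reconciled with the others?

BGU

Solve using three stations at a time. Using CMB, NEW, WDC (subtract circle equations pairwise → linear system) gives (x, y) ≈ (-11.1, -49.8).
Distances from that point to each station vs reported:
  BGU: calculated 59.6 vs reported 35.2 → residual 24.4 km
  CMB: calculated 51.7 vs reported 51.7 → residual 0.0 km
  NEW: calculated 35.0 vs reported 35.0 → residual 0.0 km
  WDC: calculated 141.0 vs reported 141.0 → residual 0.0 km
CMB, NEW, WDC are mutually consistent (residuals ≈ 0); BGU is off by 24.4 km.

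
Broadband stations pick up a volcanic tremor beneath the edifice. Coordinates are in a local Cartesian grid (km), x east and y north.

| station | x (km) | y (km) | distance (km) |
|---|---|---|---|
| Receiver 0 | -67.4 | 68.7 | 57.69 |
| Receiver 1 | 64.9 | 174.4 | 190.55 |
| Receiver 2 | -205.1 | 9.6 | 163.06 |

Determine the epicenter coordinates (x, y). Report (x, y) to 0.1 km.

-42.2 km east, 16.8 km north

Circle about each station: (x + 67.4)² + (y − 68.7)² = 57.69²; (x − 64.9)² + (y − 174.4)² = 190.55²; (x + 205.1)² + (y − 9.6)² = 163.06².
Subtracting pairs of circle equations eliminates x²+y² and gives linear equations (the radical axes):
264.6 x + 211.4 y = -7616.25
-275.4 x − 118.2 y = 9635.29
Solving the 2×2 system: x ≈ -42.2, y ≈ 16.8 km.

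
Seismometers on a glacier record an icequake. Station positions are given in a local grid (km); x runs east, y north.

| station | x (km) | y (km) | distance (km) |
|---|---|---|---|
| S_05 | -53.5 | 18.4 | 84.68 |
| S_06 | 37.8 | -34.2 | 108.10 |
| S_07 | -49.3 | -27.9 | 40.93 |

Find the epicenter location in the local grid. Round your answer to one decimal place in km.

Circle about each station: (x + 53.5)² + (y − 18.4)² = 84.68²; (x − 37.8)² + (y + 34.2)² = 108.10²; (x + 49.3)² + (y + 27.9)² = 40.93².
Subtracting the S_05 equation from the S_06 and S_07 equations removes the quadratic terms:
182.6 x − 105.2 y = -5117.24
8.4 x − 92.6 y = 5503.53
Solving the 2×2 system: x ≈ -65.7, y ≈ -65.4 km.

(-65.7, -65.4)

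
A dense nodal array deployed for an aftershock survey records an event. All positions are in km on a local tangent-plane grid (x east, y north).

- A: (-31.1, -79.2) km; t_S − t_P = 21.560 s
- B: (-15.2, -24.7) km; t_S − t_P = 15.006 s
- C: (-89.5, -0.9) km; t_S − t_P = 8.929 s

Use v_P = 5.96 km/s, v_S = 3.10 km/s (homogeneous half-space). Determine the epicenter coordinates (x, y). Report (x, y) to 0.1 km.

Distance from S−P lag: d = Δt · v_P v_S / (v_P − v_S) = Δt · (5.96·3.10)/(5.96−3.10) ≈ 6.4601·Δt.
So d_A = 139.28, d_B = 96.94, d_C = 57.68 km.
Circle about each station: (x + 31.1)² + (y + 79.2)² = 139.28²; (x + 15.2)² + (y + 24.7)² = 96.94²; (x + 89.5)² + (y + 0.9)² = 57.68².
Subtracting pairs of circle equations eliminates x²+y² and gives linear equations (the radical axes):
31.8 x + 109.0 y = 3602.83
-116.8 x + 156.6 y = 16843.15
Solving the 2×2 system: x ≈ -71.8, y ≈ 54.0 km.

-71.8 km east, 54.0 km north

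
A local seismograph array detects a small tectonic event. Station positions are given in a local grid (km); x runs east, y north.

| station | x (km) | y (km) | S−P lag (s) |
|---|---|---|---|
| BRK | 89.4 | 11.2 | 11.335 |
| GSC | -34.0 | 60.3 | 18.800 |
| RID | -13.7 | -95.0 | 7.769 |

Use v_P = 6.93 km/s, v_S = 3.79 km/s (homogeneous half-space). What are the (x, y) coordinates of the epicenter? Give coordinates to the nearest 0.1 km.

(47.8, -74.0)

Distance from S−P lag: d = Δt · v_P v_S / (v_P − v_S) = Δt · (6.93·3.79)/(6.93−3.79) ≈ 8.3646·Δt.
So d_BRK = 94.81, d_GSC = 157.25, d_RID = 64.98 km.
Circle about each station: (x − 89.4)² + (y − 11.2)² = 94.81²; (x + 34.0)² + (y − 60.3)² = 157.25²; (x + 13.7)² + (y + 95.0)² = 64.98².
Subtracting the BRK equation from the GSC and RID equations removes the quadratic terms:
-246.8 x + 98.2 y = -19064.34
-206.2 x − 212.4 y = 5861.43
Solving the 2×2 system: x ≈ 47.8, y ≈ -74.0 km.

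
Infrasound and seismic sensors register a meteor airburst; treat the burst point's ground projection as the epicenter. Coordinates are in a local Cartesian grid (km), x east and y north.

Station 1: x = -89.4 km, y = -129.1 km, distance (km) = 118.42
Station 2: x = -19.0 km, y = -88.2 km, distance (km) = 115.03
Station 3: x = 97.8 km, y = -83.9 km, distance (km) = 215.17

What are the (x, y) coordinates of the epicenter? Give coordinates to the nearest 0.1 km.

Circle about each station: (x + 89.4)² + (y + 129.1)² = 118.42²; (x + 19.0)² + (y + 88.2)² = 115.03²; (x − 97.8)² + (y + 83.9)² = 215.17².
Subtracting pairs of circle equations eliminates x²+y² and gives linear equations (the radical axes):
140.8 x + 81.8 y = -15727.53
374.4 x + 90.4 y = -40329.95
Solving the 2×2 system: x ≈ -104.9, y ≈ -11.7 km.

(-104.9, -11.7)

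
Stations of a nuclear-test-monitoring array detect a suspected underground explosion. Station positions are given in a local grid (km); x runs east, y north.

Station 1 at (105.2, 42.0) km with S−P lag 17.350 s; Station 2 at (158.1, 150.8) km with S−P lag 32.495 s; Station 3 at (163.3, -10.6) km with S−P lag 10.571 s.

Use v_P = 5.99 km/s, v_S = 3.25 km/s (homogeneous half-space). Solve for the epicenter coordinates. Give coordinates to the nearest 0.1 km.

(131.2, -78.5)

Distance from S−P lag: d = Δt · v_P v_S / (v_P − v_S) = Δt · (5.99·3.25)/(5.99−3.25) ≈ 7.1049·Δt.
So d_Station 1 = 123.27, d_Station 2 = 230.87, d_Station 3 = 75.11 km.
Circle about each station: (x − 105.2)² + (y − 42.0)² = 123.27²; (x − 158.1)² + (y − 150.8)² = 230.87²; (x − 163.3)² + (y + 10.6)² = 75.11².
Subtracting pairs of circle equations eliminates x²+y² and gives linear equations (the radical axes):
105.8 x + 217.6 y = -3200.25
116.2 x − 105.2 y = 23502.19
Solving the 2×2 system: x ≈ 131.2, y ≈ -78.5 km.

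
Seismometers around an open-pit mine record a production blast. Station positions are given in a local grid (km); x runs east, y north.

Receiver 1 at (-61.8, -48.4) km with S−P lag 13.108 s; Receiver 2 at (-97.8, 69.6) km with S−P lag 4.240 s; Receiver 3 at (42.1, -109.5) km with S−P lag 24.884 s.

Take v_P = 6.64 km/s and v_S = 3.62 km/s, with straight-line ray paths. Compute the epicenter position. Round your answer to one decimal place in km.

(-67.0, 55.8)

Distance from S−P lag: d = Δt · v_P v_S / (v_P − v_S) = Δt · (6.64·3.62)/(6.64−3.62) ≈ 7.9592·Δt.
So d_Receiver 1 = 104.33, d_Receiver 2 = 33.75, d_Receiver 3 = 198.06 km.
Circle about each station: (x + 61.8)² + (y + 48.4)² = 104.33²; (x + 97.8)² + (y − 69.6)² = 33.75²; (x − 42.1)² + (y + 109.5)² = 198.06².
Subtracting pairs of circle equations eliminates x²+y² and gives linear equations (the radical axes):
-72.0 x + 236.0 y = 17992.89
207.8 x − 122.2 y = -20742.15
Solving the 2×2 system: x ≈ -67.0, y ≈ 55.8 km.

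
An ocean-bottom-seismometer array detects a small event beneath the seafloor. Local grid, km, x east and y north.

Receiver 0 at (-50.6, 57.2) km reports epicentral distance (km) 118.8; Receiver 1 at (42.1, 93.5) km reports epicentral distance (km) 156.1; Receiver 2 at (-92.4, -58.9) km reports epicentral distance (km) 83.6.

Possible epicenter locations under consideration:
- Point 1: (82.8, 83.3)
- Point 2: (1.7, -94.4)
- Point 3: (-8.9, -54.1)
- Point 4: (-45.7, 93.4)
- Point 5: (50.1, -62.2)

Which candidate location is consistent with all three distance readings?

Point 3

For each candidate, compare |candidate − station| to the reported distance:
Point 1: residuals Receiver 0 17.1, Receiver 1 114.1, Receiver 2 142.0 → max 142.0 km
Point 2: residuals Receiver 0 41.6, Receiver 1 36.1, Receiver 2 17.0 → max 41.6 km
Point 3: residuals Receiver 0 0.1, Receiver 1 0.1, Receiver 2 0.0 → max 0.1 km
Point 4: residuals Receiver 0 82.3, Receiver 1 68.3, Receiver 2 75.7 → max 82.3 km
Point 5: residuals Receiver 0 37.4, Receiver 1 0.2, Receiver 2 58.9 → max 58.9 km
Only Point 3 has all residuals ≈ 0.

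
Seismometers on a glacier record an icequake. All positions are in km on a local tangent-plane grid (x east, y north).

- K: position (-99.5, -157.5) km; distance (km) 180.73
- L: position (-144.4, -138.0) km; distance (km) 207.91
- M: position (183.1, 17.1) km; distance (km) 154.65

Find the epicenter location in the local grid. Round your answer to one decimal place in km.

40.9 km east, -43.7 km north

Circle about each station: (x + 99.5)² + (y + 157.5)² = 180.73²; (x + 144.4)² + (y + 138.0)² = 207.91²; (x − 183.1)² + (y − 17.1)² = 154.65².
Subtracting pairs of circle equations eliminates x²+y² and gives linear equations (the radical axes):
-89.8 x + 39.0 y = -5374.38
565.2 x + 349.2 y = 7858.23
Solving the 2×2 system: x ≈ 40.9, y ≈ -43.7 km.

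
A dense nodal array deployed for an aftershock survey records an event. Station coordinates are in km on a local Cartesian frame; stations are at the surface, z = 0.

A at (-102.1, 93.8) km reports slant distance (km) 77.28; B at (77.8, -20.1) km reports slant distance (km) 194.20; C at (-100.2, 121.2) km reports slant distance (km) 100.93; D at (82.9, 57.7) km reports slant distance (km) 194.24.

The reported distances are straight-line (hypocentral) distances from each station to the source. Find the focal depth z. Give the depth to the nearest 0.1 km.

44.7 km

Each station gives a sphere (x−x_i)² + (y−y_i)² + z² = d_i² (stations at z=0).
Subtracting the A sphere from B and C: z² cancels, leaving linear equations in x and y:
359.8 x − 227.8 y = -44507.44
3.8 x + 54.8 y = 1291.96
Solving: x ≈ -104.199, y ≈ 30.801 km (keep extra digits for the depth step; rounded: -104.2, 30.8).
Then from the A sphere: z² = 77.28² − (x + 102.1)² − (y − 93.8)² with x = -104.199, y = 30.801, so z ≈ 44.709 ≈ 44.7 km.
Check against D (with the unrounded solution): distance 194.24 ≈ 194.24 km. ✓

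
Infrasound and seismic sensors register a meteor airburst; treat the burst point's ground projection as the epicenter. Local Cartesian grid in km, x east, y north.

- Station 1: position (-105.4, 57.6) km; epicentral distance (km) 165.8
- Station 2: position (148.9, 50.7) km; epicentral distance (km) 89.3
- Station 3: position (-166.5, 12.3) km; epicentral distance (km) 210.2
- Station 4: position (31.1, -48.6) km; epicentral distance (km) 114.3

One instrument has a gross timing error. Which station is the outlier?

Station 3

Solve using three stations at a time. Using Station 1, Station 2, Station 4 (subtract circle equations pairwise → linear system) gives (x, y) ≈ (60.3, 61.9).
Distances from that point to each station vs reported:
  Station 1: calculated 165.8 vs reported 165.8 → residual 0.0 km
  Station 2: calculated 89.3 vs reported 89.3 → residual 0.0 km
  Station 3: calculated 232.2 vs reported 210.2 → residual 22.0 km
  Station 4: calculated 114.3 vs reported 114.3 → residual 0.0 km
Station 1, Station 2, Station 4 are mutually consistent (residuals ≈ 0); Station 3 is off by 22.0 km.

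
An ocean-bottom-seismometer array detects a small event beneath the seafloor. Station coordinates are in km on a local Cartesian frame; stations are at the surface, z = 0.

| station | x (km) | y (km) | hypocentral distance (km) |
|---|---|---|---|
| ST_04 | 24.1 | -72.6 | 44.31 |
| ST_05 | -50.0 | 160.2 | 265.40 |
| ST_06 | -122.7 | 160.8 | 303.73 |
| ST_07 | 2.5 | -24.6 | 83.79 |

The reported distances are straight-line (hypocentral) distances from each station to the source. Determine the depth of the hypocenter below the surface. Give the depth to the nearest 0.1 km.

Each station gives a sphere (x−x_i)² + (y−y_i)² + z² = d_i² (stations at z=0).
Subtracting the ST_04 sphere from ST_05 and ST_06: z² cancels, leaving linear equations in x and y:
-148.2 x + 465.6 y = -46161.31
-293.6 x + 466.8 y = -55228.18
Solving: x ≈ 61.702, y ≈ -79.504 km (keep extra digits for the depth step; rounded: 61.7, -79.5).
Then from the ST_04 sphere: z² = 44.31² − (x − 24.1)² − (y + 72.6)² with x = 61.702, y = -79.504, so z ≈ 22.401 ≈ 22.4 km.
Check against ST_07 (with the unrounded solution): distance 83.79 ≈ 83.79 km. ✓

z ≈ 22.4 km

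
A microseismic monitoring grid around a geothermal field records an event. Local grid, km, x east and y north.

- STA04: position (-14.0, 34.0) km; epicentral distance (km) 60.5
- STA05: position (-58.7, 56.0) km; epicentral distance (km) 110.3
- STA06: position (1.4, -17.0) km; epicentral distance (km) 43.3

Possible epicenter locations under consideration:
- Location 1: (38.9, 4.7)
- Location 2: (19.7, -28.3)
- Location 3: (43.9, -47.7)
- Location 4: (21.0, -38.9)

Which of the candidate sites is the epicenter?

For each candidate, compare |candidate − station| to the reported distance:
Location 1: residuals STA04 0.0, STA05 0.0, STA06 0.0 → max 0.0 km
Location 2: residuals STA04 10.3, STA05 4.8, STA06 21.8 → max 21.8 km
Location 3: residuals STA04 39.6, STA05 35.6, STA06 9.1 → max 39.6 km
Location 4: residuals STA04 20.4, STA05 13.6, STA06 13.9 → max 20.4 km
Only Location 1 has all residuals ≈ 0.

Location 1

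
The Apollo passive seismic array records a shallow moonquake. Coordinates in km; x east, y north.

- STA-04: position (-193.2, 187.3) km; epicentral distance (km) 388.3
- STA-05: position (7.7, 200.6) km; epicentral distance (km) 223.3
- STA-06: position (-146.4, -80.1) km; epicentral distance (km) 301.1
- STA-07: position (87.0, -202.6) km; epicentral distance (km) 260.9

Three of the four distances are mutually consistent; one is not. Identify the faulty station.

Solve using three stations at a time. Using STA-04, STA-05, STA-07 (subtract circle equations pairwise → linear system) gives (x, y) ≈ (168.2, 45.4).
Distances from that point to each station vs reported:
  STA-04: calculated 388.3 vs reported 388.3 → residual 0.0 km
  STA-05: calculated 223.3 vs reported 223.3 → residual 0.0 km
  STA-06: calculated 338.7 vs reported 301.1 → residual 37.6 km
  STA-07: calculated 260.9 vs reported 260.9 → residual 0.0 km
STA-04, STA-05, STA-07 are mutually consistent (residuals ≈ 0); STA-06 is off by 37.6 km.

STA-06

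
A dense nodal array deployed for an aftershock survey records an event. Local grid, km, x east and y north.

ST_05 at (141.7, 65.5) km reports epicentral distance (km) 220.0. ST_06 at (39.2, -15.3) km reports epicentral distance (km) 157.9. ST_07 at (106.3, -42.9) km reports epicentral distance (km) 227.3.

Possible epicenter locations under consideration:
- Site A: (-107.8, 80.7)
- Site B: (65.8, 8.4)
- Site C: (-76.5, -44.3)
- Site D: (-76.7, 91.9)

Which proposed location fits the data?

For each candidate, compare |candidate − station| to the reported distance:
Site A: residuals ST_05 30.0, ST_06 17.7, ST_07 19.9 → max 30.0 km
Site B: residuals ST_05 125.0, ST_06 122.3, ST_07 161.9 → max 161.9 km
Site C: residuals ST_05 24.3, ST_06 38.6, ST_07 44.5 → max 44.5 km
Site D: residuals ST_05 0.0, ST_06 0.0, ST_07 0.0 → max 0.0 km
Only Site D has all residuals ≈ 0.

Site D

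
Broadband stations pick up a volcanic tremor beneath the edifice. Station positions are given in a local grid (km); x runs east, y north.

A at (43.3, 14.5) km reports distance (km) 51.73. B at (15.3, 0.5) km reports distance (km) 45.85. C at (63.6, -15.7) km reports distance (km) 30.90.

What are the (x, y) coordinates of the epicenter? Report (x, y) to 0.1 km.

Circle about each station: (x − 43.3)² + (y − 14.5)² = 51.73²; (x − 15.3)² + (y − 0.5)² = 45.85²; (x − 63.6)² + (y + 15.7)² = 30.90².
Subtracting the A equation from the B and C equations removes the quadratic terms:
-56.0 x − 28.0 y = -1277.03
40.6 x − 60.4 y = 3927.49
Solving the 2×2 system: x ≈ 41.4, y ≈ -37.2 km.

(41.4, -37.2)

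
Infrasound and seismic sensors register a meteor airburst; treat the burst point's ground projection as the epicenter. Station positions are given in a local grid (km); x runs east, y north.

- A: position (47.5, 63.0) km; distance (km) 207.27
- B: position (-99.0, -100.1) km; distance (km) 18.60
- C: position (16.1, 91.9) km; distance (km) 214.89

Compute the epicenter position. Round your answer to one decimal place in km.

Circle about each station: (x − 47.5)² + (y − 63.0)² = 207.27²; (x + 99.0)² + (y + 100.1)² = 18.60²; (x − 16.1)² + (y − 91.9)² = 214.89².
Subtracting pairs of circle equations eliminates x²+y² and gives linear equations (the radical axes):
-293.0 x − 326.2 y = 56210.65
-62.8 x + 57.8 y = -737.29
Solving the 2×2 system: x ≈ -80.4, y ≈ -100.1 km.
Check against A (with the unrounded x, y): √((x − 47.5)²+(y − 63.0)²) = 207.27 ≈ 207.27 km. ✓

(-80.4, -100.1)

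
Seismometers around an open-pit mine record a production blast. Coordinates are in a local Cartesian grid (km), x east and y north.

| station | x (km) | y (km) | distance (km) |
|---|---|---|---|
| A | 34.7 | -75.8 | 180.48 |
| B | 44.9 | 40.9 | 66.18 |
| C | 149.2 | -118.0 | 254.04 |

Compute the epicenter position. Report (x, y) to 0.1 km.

(26.6, 104.5)

Circle about each station: (x − 34.7)² + (y + 75.8)² = 180.48²; (x − 44.9)² + (y − 40.9)² = 66.18²; (x − 149.2)² + (y + 118.0)² = 254.04².
Subtracting the A equation from the B and C equations removes the quadratic terms:
20.4 x + 233.4 y = 24932.33
229.0 x − 84.4 y = -2728.38
Solving the 2×2 system: x ≈ 26.6, y ≈ 104.5 km.
Check against A (with the unrounded x, y): √((x − 34.7)²+(y + 75.8)²) = 180.48 ≈ 180.48 km. ✓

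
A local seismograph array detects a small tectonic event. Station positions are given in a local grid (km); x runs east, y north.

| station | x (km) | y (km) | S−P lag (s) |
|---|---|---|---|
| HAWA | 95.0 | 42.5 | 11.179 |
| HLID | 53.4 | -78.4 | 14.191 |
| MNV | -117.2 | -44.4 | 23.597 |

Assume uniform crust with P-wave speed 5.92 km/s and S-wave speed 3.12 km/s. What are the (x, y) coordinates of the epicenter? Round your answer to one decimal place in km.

Distance from S−P lag: d = Δt · v_P v_S / (v_P − v_S) = Δt · (5.92·3.12)/(5.92−3.12) ≈ 6.5966·Δt.
So d_HAWA = 73.74, d_HLID = 93.61, d_MNV = 155.66 km.
Circle about each station: (x − 95.0)² + (y − 42.5)² = 73.74²; (x − 53.4)² + (y + 78.4)² = 93.61²; (x + 117.2)² + (y + 44.4)² = 155.66².
Subtracting pairs of circle equations eliminates x²+y² and gives linear equations (the radical axes):
-83.2 x − 241.8 y = -5158.37
-424.4 x − 173.8 y = -13916.50
Solving the 2×2 system: x ≈ 28.0, y ≈ 11.7 km.

28.0 km east, 11.7 km north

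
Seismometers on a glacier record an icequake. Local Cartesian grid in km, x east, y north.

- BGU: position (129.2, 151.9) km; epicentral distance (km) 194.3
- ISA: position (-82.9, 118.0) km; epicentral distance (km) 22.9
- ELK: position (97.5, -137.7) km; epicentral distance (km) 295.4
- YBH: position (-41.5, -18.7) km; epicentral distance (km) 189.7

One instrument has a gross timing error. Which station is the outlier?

Solve using three stations at a time. Using BGU, ISA, ELK (subtract circle equations pairwise → linear system) gives (x, y) ≈ (-60.9, 111.6).
Distances from that point to each station vs reported:
  BGU: calculated 194.3 vs reported 194.3 → residual 0.0 km
  ISA: calculated 22.9 vs reported 22.9 → residual 0.0 km
  ELK: calculated 295.4 vs reported 295.4 → residual 0.0 km
  YBH: calculated 131.8 vs reported 189.7 → residual 57.9 km
BGU, ISA, ELK are mutually consistent (residuals ≈ 0); YBH is off by 57.9 km.

YBH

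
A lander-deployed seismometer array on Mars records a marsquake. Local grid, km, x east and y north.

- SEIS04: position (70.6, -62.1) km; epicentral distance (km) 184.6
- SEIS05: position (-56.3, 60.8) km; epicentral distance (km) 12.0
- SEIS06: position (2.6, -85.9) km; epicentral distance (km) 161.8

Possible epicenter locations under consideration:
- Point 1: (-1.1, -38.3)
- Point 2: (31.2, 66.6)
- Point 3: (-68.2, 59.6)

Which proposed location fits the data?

For each candidate, compare |candidate − station| to the reported distance:
Point 1: residuals SEIS04 109.1, SEIS05 101.4, SEIS06 114.1 → max 114.1 km
Point 2: residuals SEIS04 50.0, SEIS05 75.7, SEIS06 6.6 → max 75.7 km
Point 3: residuals SEIS04 0.0, SEIS05 0.0, SEIS06 0.0 → max 0.0 km
Only Point 3 has all residuals ≈ 0.

Point 3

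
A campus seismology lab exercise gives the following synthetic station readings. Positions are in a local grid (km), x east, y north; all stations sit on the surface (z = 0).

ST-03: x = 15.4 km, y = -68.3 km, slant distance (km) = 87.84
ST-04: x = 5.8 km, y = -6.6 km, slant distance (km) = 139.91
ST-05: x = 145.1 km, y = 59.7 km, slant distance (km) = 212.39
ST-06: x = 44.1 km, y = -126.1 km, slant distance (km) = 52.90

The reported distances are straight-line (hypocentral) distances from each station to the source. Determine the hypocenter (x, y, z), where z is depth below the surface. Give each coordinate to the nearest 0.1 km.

(56.6, -126.4, 51.4)

Each station gives a sphere (x−x_i)² + (y−y_i)² + z² = d_i² (stations at z=0).
Subtracting the ST-03 sphere from ST-04 and ST-05: z² cancels, leaving linear equations in x and y:
-19.2 x + 123.4 y = -16683.79
259.4 x + 256.0 y = -17677.60
Solving: x ≈ 56.591, y ≈ -126.396 km (keep extra digits for the depth step; rounded: 56.6, -126.4).
Then from the ST-03 sphere: z² = 87.84² − (x − 15.4)² − (y + 68.3)² with x = 56.591, y = -126.396, so z ≈ 51.420 ≈ 51.4 km.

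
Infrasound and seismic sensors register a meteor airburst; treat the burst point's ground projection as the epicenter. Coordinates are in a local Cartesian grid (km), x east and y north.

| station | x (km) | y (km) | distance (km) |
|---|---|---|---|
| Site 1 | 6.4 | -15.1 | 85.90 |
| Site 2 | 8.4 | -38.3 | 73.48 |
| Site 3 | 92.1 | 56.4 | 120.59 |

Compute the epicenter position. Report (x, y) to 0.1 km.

Circle about each station: (x − 6.4)² + (y + 15.1)² = 85.90²; (x − 8.4)² + (y + 38.3)² = 73.48²; (x − 92.1)² + (y − 56.4)² = 120.59².
Subtracting the Site 1 equation from the Site 2 and Site 3 equations removes the quadratic terms:
4.0 x − 46.4 y = 3247.98
171.4 x + 143.0 y = 4231.26
Solving the 2×2 system: x ≈ 77.5, y ≈ -63.3 km.

(77.5, -63.3)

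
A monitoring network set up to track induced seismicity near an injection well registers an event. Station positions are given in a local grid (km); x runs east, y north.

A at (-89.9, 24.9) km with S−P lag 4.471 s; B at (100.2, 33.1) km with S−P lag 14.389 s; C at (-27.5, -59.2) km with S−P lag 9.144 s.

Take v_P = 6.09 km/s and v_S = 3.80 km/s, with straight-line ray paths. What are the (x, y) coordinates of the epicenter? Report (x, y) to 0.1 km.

Distance from S−P lag: d = Δt · v_P v_S / (v_P − v_S) = Δt · (6.09·3.80)/(6.09−3.80) ≈ 10.1057·Δt.
So d_A = 45.18, d_B = 145.41, d_C = 92.41 km.
Circle about each station: (x + 89.9)² + (y − 24.9)² = 45.18²; (x − 100.2)² + (y − 33.1)² = 145.41²; (x + 27.5)² + (y + 59.2)² = 92.41².
Subtracting the A equation from the B and C equations removes the quadratic terms:
380.2 x + 16.4 y = -16669.21
124.8 x − 168.2 y = -10939.51
Solving the 2×2 system: x ≈ -45.2, y ≈ 31.5 km.

(-45.2, 31.5)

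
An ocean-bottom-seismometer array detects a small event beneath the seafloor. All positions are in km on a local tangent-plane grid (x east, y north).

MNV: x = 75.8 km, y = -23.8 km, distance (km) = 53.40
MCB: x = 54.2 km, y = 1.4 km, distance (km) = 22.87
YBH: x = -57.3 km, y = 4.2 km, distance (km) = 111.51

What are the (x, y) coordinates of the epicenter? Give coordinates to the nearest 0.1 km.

Circle about each station: (x − 75.8)² + (y + 23.8)² = 53.40²; (x − 54.2)² + (y − 1.4)² = 22.87²; (x + 57.3)² + (y − 4.2)² = 111.51².
Subtracting pairs of circle equations eliminates x²+y² and gives linear equations (the radical axes):
-43.2 x + 50.4 y = -1043.96
-266.2 x + 56.0 y = -12594.07
Solving the 2×2 system: x ≈ 52.4, y ≈ 24.2 km.

x ≈ 52.4 km, y ≈ 24.2 km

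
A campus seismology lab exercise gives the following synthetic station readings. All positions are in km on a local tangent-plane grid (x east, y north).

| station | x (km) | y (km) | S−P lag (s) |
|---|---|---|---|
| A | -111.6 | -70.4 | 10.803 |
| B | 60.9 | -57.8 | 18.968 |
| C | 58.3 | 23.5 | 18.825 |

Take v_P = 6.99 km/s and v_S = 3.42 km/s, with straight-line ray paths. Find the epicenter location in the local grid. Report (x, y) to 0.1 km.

Distance from S−P lag: d = Δt · v_P v_S / (v_P − v_S) = Δt · (6.99·3.42)/(6.99−3.42) ≈ 6.6963·Δt.
So d_A = 72.34, d_B = 127.02, d_C = 126.06 km.
Circle about each station: (x + 111.6)² + (y + 70.4)² = 72.34²; (x − 60.9)² + (y + 57.8)² = 127.02²; (x − 58.3)² + (y − 23.5)² = 126.06².
Subtracting pairs of circle equations eliminates x²+y² and gives linear equations (the radical axes):
345.0 x + 25.2 y = -21262.07
339.8 x + 187.8 y = -24117.63
Solving the 2×2 system: x ≈ -60.2, y ≈ -19.5 km.
Check against A (with the unrounded x, y): √((x + 111.6)²+(y + 70.4)²) = 72.34 ≈ 72.34 km. ✓

x ≈ -60.2 km, y ≈ -19.5 km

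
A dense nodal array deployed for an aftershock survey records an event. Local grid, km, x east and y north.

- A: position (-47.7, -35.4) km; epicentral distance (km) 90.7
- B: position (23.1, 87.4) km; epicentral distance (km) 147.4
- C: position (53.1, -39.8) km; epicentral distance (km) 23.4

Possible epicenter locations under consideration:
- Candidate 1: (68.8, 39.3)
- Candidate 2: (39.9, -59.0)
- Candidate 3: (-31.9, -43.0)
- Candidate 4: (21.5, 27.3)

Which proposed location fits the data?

For each candidate, compare |candidate − station| to the reported distance:
Candidate 1: residuals A 47.7, B 81.1, C 57.2 → max 81.1 km
Candidate 2: residuals A 0.0, B 0.0, C 0.1 → max 0.1 km
Candidate 3: residuals A 73.2, B 5.9, C 61.7 → max 73.2 km
Candidate 4: residuals A 2.7, B 87.3, C 50.8 → max 87.3 km
Only Candidate 2 has all residuals ≈ 0.

Candidate 2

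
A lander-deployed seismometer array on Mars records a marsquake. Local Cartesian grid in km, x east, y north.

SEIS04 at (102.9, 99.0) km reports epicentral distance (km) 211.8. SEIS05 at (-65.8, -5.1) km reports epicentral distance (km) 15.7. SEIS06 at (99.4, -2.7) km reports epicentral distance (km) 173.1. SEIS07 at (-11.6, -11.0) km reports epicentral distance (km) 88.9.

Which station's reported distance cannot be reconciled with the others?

SEIS07

Solve using three stations at a time. Using SEIS04, SEIS05, SEIS06 (subtract circle equations pairwise → linear system) gives (x, y) ≈ (-72.9, -19.1).
Distances from that point to each station vs reported:
  SEIS04: calculated 211.8 vs reported 211.8 → residual 0.0 km
  SEIS05: calculated 15.7 vs reported 15.7 → residual 0.0 km
  SEIS06: calculated 173.1 vs reported 173.1 → residual 0.0 km
  SEIS07: calculated 61.9 vs reported 88.9 → residual 27.0 km
SEIS04, SEIS05, SEIS06 are mutually consistent (residuals ≈ 0); SEIS07 is off by 27.0 km.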